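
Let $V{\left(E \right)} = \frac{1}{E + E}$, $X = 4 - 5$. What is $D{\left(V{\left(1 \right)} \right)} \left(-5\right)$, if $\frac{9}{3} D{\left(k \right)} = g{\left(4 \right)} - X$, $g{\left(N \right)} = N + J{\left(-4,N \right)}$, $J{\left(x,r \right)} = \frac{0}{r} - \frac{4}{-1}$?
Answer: $-15$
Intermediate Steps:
$J{\left(x,r \right)} = 4$ ($J{\left(x,r \right)} = 0 - -4 = 0 + 4 = 4$)
$X = -1$ ($X = 4 - 5 = -1$)
$g{\left(N \right)} = 4 + N$ ($g{\left(N \right)} = N + 4 = 4 + N$)
$V{\left(E \right)} = \frac{1}{2 E}$
$D{\left(k \right)} = 3$ ($D{\left(k \right)} = \frac{\left(4 + 4\right) - -1}{3} = \frac{8 + 1}{3} = \frac{1}{3} \cdot 9 = 3$)
$D{\left(V{\left(1 \right)} \right)} \left(-5\right) = 3 \left(-5\right) = -15$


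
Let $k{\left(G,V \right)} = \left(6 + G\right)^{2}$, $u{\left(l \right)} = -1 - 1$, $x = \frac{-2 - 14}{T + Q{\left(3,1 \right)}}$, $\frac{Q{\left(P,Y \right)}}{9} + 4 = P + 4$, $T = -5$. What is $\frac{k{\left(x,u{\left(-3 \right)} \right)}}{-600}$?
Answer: $- \frac{841}{18150} \approx -0.046336$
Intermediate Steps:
$Q{\left(P,Y \right)} = 9 P$ ($Q{\left(P,Y \right)} = -36 + 9 \left(P + 4\right) = -36 + 9 \left(4 + P\right) = -36 + \left(36 + 9 P\right) = 9 P$)
$x = - \frac{8}{11}$ ($x = \frac{-2 - 14}{-5 + 9 \cdot 3} = - \frac{16}{-5 + 27} = - \frac{16}{22} = \left(-16\right) \frac{1}{22} = - \frac{8}{11} \approx -0.72727$)
$u{\left(l \right)} = -2$ ($u{\left(l \right)} = -1 - 1 = -2$)
$\frac{k{\left(x,u{\left(-3 \right)} \right)}}{-600} = \frac{\left(6 - \frac{8}{11}\right)^{2}}{-600} = \left(\frac{58}{11}\right)^{2} \left(- \frac{1}{600}\right) = \frac{3364}{121} \left(- \frac{1}{600}\right) = - \frac{841}{18150}$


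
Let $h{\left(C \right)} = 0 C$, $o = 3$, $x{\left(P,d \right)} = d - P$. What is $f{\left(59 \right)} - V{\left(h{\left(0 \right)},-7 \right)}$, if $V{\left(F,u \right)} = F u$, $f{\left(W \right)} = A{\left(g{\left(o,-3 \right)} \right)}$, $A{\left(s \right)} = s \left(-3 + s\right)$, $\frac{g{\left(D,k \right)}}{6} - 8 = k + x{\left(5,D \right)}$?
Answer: $270$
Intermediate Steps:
$g{\left(D,k \right)} = 18 + 6 D + 6 k$ ($g{\left(D,k \right)} = 48 + 6 \left(k + \left(D - 5\right)\right) = 48 + 6 \left(k + \left(-5 + D\right)\right) = 48 + 6 \left(-5 + D + k\right) = 48 + \left(-30 + 6 D + 6 k\right) = 18 + 6 D + 6 k$)
$f{\left(W \right)} = 270$ ($f{\left(W \right)} = \left(18 + 6 \cdot 3 + 6 \left(-3\right)\right) \left(-3 + \left(18 + 6 \cdot 3 + 6 \left(-3\right)\right)\right) = \left(18 + 18 - 18\right) \left(-3 + \left(18 + 18 - 18\right)\right) = 18 \left(-3 + 18\right) = 18 \cdot 15 = 270$)
$h{\left(C \right)} = 0$
$f{\left(59 \right)} - V{\left(h{\left(0 \right)},-7 \right)} = 270 - 0 \left(-7\right) = 270 - 0 = 270 + 0 = 270$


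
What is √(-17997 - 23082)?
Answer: I*√41079 ≈ 202.68*I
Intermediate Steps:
√(-17997 - 23082) = √(-41079) = I*√41079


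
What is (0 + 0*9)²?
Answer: 0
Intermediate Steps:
(0 + 0*9)² = (0 + 0)² = 0² = 0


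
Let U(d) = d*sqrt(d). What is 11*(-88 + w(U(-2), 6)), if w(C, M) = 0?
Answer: -968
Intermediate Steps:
U(d) = d**(3/2)
11*(-88 + w(U(-2), 6)) = 11*(-88 + 0) = 11*(-88) = -968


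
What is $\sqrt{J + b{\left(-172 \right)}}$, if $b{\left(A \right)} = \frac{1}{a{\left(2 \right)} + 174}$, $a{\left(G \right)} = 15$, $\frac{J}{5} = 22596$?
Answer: $\frac{\sqrt{448417641}}{63} \approx 336.13$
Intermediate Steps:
$J = 112980$ ($J = 5 \cdot 22596 = 112980$)
$b{\left(A \right)} = \frac{1}{189}$ ($b{\left(A \right)} = \frac{1}{15 + 174} = \frac{1}{189}$)
$\sqrt{J + b{\left(-172 \right)}} = \sqrt{112980 + \frac{1}{189}} = \sqrt{\frac{21353221}{189}} = \frac{\sqrt{448417641}}{63}$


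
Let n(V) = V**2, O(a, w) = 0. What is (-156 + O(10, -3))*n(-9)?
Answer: -12636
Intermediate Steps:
(-156 + O(10, -3))*n(-9) = (-156 + 0)*(-9)**2 = -156*81 = -12636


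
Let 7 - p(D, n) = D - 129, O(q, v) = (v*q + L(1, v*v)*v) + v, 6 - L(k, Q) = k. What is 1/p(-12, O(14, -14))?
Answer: 1/148 ≈ 0.0067568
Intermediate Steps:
L(k, Q) = 6 - k
O(q, v) = 6*v + q*v (O(q, v) = (v*q + (6 - 1*1)*v) + v = (q*v + (6 - 1)*v) + v = (q*v + 5*v) + v = (5*v + q*v) + v = 6*v + q*v)
p(D, n) = 136 - D (p(D, n) = 7 - (D - 129) = 7 - (-129 + D) = 7 + (129 - D) = 136 - D)
1/p(-12, O(14, -14)) = 1/(136 - 1*(-12)) = 1/(136 + 12) = 1/148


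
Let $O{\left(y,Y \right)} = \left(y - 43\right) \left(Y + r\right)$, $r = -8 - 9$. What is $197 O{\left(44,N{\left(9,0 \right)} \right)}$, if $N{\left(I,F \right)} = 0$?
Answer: $-3349$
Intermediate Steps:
$r = -17$
$O{\left(y,Y \right)} = \left(-43 + y\right) \left(-17 + Y\right)$ ($O{\left(y,Y \right)} = \left(y - 43\right) \left(Y - 17\right) = \left(-43 + y\right) \left(-17 + Y\right)$)
$197 O{\left(44,N{\left(9,0 \right)} \right)} = 197 \left(731 - 0 - 748 + 0 \cdot 44\right) = 197 \left(731 + 0 - 748 + 0\right) = 197 \left(-17\right) = -3349$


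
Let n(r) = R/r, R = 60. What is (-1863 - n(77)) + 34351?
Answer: 2501516/77 ≈ 32487.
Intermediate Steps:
n(r) = 60/r
(-1863 - n(77)) + 34351 = (-1863 - 60/77) + 34351 = -143511/77 + 34351 = 2501516/77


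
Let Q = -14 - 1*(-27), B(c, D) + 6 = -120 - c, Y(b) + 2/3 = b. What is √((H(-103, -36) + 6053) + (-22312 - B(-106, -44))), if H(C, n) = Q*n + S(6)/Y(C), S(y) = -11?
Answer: 6*I*√44886319/311 ≈ 129.26*I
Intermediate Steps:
Y(b) = -⅔ + b
B(c, D) = -126 - c (B(c, D) = -6 + (-120 - c) = -126 - c)
Q = 13 (Q = -14 + 27 = 13)
H(C, n) = -11/(-⅔ + C) + 13*n (H(C, n) = 13*n - 11/(-⅔ + C) = -11/(-⅔ + C) + 13*n)
√((H(-103, -36) + 6053) + (-22312 - B(-106, -44))) = √(((-33 + 13*(-36)*(-2 + 3*(-103)))/(-2 + 3*(-103)) + 6053) + (-22312 - (-126 - 1*(-106)))) = √(((-33 + 13*(-36)*(-2 - 309))/(-2 - 309) + 6053) + (-22312 - (-126 + 106))) = √(((-33 + 13*(-36)*(-311))/(-311) + 6053) + (-22312 - 1*(-20))) = √((-(-33 + 145548)/311 + 6053) + (-22312 + 20)) = √((-1/311*145515 + 6053) - 22292) = √((-145515/311 + 6053) - 22292) = √(1736968/311 - 22292) = √(-5195844/311) = 6*I*√44886319/311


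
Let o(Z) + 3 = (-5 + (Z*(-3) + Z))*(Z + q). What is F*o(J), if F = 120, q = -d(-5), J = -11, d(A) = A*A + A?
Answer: -63600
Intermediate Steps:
d(A) = A + A² (d(A) = A² + A = A + A²)
q = -20 (q = -(-5)*(1 - 5) = -(-5)*(-4) = -1*20 = -20)
o(Z) = -3 + (-20 + Z)*(-5 - 2*Z) (o(Z) = -3 + (-5 + (Z*(-3) + Z))*(Z - 20) = -3 + (-5 + (-3*Z + Z))*(-20 + Z) = -3 + (-5 - 2*Z)*(-20 + Z) = -3 + (-20 + Z)*(-5 - 2*Z))
F*o(J) = 120*(97 - 2*(-11)² + 35*(-11)) = 120*(97 - 2*121 - 385) = 120*(97 - 242 - 385) = 120*(-530) = -63600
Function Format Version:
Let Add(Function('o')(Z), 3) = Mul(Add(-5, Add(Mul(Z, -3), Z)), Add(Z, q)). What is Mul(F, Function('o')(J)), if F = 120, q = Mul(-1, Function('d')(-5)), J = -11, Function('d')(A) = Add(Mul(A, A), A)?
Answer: -63600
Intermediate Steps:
Function('d')(A) = Add(A, Pow(A, 2)) (Function('d')(A) = Add(Pow(A, 2), A) = Add(A, Pow(A, 2)))
q = -20 (q = Mul(-1, Mul(-5, Add(1, -5))) = Mul(-1, Mul(-5, -4)) = Mul(-1, 20) = -20)
Function('o')(Z) = Add(-3, Mul(Add(-20, Z), Add(-5, Mul(-2, Z)))) (Function('o')(Z) = Add(-3, Mul(Add(-5, Add(Mul(Z, -3), Z)), Add(Z, -20))) = Add(-3, Mul(Add(-5, Add(Mul(-3, Z), Z)), Add(-20, Z))) = Add(-3, Mul(Add(-5, Mul(-2, Z)), Add(-20, Z))) = Add(-3, Mul(Add(-20, Z), Add(-5, Mul(-2, Z)))))
Mul(F, Function('o')(J)) = Mul(120, Add(97, Mul(-2, Pow(-11, 2)), Mul(35, -11))) = Mul(120, Add(97, Mul(-2, 121), -385)) = Mul(120, Add(97, -242, -385)) = Mul(120, -530) = -63600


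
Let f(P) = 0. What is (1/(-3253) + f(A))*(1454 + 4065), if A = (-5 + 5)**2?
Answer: -5519/3253 ≈ -1.6966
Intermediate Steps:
A = 0 (A = 0**2 = 0)
(1/(-3253) + f(A))*(1454 + 4065) = (1/(-3253) + 0)*(1454 + 4065) = (-1/3253 + 0)*5519 = -1/3253*5519 = -5519/3253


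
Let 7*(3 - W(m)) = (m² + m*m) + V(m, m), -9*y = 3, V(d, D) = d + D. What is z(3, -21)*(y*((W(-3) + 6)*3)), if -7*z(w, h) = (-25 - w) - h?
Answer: -51/7 ≈ -7.2857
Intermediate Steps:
z(w, h) = 25/7 + h/7 + w/7 (z(w, h) = -((-25 - w) - h)/7 = -(-25 - h - w)/7 = 25/7 + h/7 + w/7)
V(d, D) = D + d
y = -⅓ (y = -⅑*3 = -⅓ ≈ -0.33333)
W(m) = 3 - 2*m/7 - 2*m²/7 (W(m) = 3 - ((m² + m*m) + (m + m))/7 = 3 - ((m² + m²) + 2*m)/7 = 3 - (2*m² + 2*m)/7 = 3 - (2*m + 2*m²)/7 = 3 + (-2*m/7 - 2*m²/7) = 3 - 2*m/7 - 2*m²/7)
z(3, -21)*(y*((W(-3) + 6)*3)) = (25/7 + (⅐)*(-21) + (⅐)*3)*(-((3 - 2/7*(-3) - 2/7*(-3)²) + 6)*3/3) = (25/7 - 3 + 3/7)*(-((3 + 6/7 - 2/7*9) + 6)*3/3) = 1*(-((3 + 6/7 - 18/7) + 6)*3/3) = 1*(-(9/7 + 6)*3/3) = 1*(-17*3/7) = 1*(-⅓*153/7) = 1*(-51/7) = -51/7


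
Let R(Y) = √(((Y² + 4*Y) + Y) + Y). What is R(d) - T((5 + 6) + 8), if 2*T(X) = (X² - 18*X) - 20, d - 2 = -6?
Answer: ½ + 2*I*√2 ≈ 0.5 + 2.8284*I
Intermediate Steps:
d = -4 (d = 2 - 6 = -4)
T(X) = -10 + X²/2 - 9*X (T(X) = ((X² - 18*X) - 20)/2 = (-20 + X² - 18*X)/2 = -10 + X²/2 - 9*X)
R(Y) = √(Y² + 6*Y) (R(Y) = √((Y² + 5*Y) + Y) = √(Y² + 6*Y))
R(d) - T((5 + 6) + 8) = √(-4*(6 - 4)) - (-10 + ((5 + 6) + 8)²/2 - 9*((5 + 6) + 8)) = √(-4*2) - (-10 + (11 + 8)²/2 - 9*(11 + 8)) = √(-8) - (-10 + (½)*19² - 9*19) = 2*I*√2 - (-10 + (½)*361 - 171) = 2*I*√2 - (-10 + 361/2 - 171) = 2*I*√2 - 1*(-½) = 2*I*√2 + ½ = ½ + 2*I*√2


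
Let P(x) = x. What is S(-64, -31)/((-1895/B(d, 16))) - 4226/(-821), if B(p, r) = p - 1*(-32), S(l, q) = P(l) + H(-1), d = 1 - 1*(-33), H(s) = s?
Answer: 2306072/311159 ≈ 7.4112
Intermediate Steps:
d = 34 (d = 1 + 33 = 34)
S(l, q) = -1 + l (S(l, q) = l - 1 = -1 + l)
B(p, r) = 32 + p (B(p, r) = p + 32 = 32 + p)
S(-64, -31)/((-1895/B(d, 16))) - 4226/(-821) = (-1 - 64)/((-1895/(32 + 34))) - 4226/(-821) = -65/((-1895/66)) - 4226*(-1/821) = -65/((-1895*1/66)) + 4226/821 = -65/(-1895/66) + 4226/821 = -65*(-66/1895) + 4226/821 = 858/379 + 4226/821 = 2306072/311159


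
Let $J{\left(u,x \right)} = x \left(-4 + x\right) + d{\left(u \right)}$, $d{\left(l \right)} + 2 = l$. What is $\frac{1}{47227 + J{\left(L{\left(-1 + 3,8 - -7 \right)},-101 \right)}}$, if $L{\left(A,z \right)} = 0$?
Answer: $\frac{1}{57830} \approx 1.7292 \cdot 10^{-5}$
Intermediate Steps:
$d{\left(l \right)} = -2 + l$
$J{\left(u,x \right)} = -2 + u + x \left(-4 + x\right)$ ($J{\left(u,x \right)} = x \left(-4 + x\right) + \left(-2 + u\right) = -2 + u + x \left(-4 + x\right)$)
$\frac{1}{47227 + J{\left(L{\left(-1 + 3,8 - -7 \right)},-101 \right)}} = \frac{1}{47227 + \left(-2 + 0 + \left(-101\right)^{2} - -404\right)} = \frac{1}{47227 + \left(-2 + 0 + 10201 + 404\right)} = \frac{1}{47227 + 10603} = \frac{1}{57830}$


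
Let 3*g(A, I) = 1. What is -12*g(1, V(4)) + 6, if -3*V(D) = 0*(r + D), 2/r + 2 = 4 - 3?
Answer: 2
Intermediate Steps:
r = -2 (r = 2/(-2 + (4 - 3)) = 2/(-2 + 1) = 2/(-1) = 2*(-1) = -2)
V(D) = 0 (V(D) = -0*(-2 + D) = -⅓*0 = 0)
g(A, I) = ⅓ (g(A, I) = (⅓)*1 = ⅓)
-12*g(1, V(4)) + 6 = -12*⅓ + 6 = -4 + 6 = 2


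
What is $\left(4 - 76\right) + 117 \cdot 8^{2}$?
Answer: $7416$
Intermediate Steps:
$\left(4 - 76\right) + 117 \cdot 8^{2} = -72 + 117 \cdot 64 = -72 + 7488 = 7416$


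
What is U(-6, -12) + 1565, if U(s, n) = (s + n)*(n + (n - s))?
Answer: 1889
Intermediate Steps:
U(s, n) = (n + s)*(-s + 2*n)
U(-6, -12) + 1565 = (-1*(-6)² + 2*(-12)² - 12*(-6)) + 1565 = (-1*36 + 2*144 + 72) + 1565 = (-36 + 288 + 72) + 1565 = 324 + 1565 = 1889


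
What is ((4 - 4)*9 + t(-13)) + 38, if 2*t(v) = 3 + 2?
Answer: 81/2 ≈ 40.500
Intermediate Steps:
t(v) = 5/2 (t(v) = (3 + 2)/2 = (½)*5 = 5/2)
((4 - 4)*9 + t(-13)) + 38 = ((4 - 4)*9 + 5/2) + 38 = (0*9 + 5/2) + 38 = (0 + 5/2) + 38 = 5/2 + 38 = 81/2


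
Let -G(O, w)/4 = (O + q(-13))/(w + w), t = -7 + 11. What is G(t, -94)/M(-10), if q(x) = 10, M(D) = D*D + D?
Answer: 7/2115 ≈ 0.0033097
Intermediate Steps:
M(D) = D + D² (M(D) = D² + D = D + D²)
t = 4
G(O, w) = -2*(10 + O)/w (G(O, w) = -4*(O + 10)/(w + w) = -4*(10 + O)/(2*w) = -4*(10 + O)*1/(2*w) = -2*(10 + O)/w)
G(t, -94)/M(-10) = (2*(-10 - 1*4)/(-94))/((-10*(1 - 10))) = (2*(-1/94)*(-10 - 4))/((-10*(-9))) = (2*(-1/94)*(-14))/90 = (14/47)*(1/90) = 7/2115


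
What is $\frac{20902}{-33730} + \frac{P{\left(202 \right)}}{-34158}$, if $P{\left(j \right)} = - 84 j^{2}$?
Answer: $\frac{9574734897}{96012445} \approx 99.724$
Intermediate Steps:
$\frac{20902}{-33730} + \frac{P{\left(202 \right)}}{-34158} = \frac{20902}{-33730} + \frac{\left(-84\right) 202^{2}}{-34158} = 20902 \left(- \frac{1}{33730}\right) + \left(-84\right) 40804 \left(- \frac{1}{34158}\right) = - \frac{10451}{16865} - - \frac{571256}{5693} = - \frac{10451}{16865} + \frac{571256}{5693} = \frac{9574734897}{96012445}$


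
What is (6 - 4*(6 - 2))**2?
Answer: 100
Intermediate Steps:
(6 - 4*(6 - 2))**2 = (6 - 4*4)**2 = (6 - 16)**2 = (-10)**2 = 100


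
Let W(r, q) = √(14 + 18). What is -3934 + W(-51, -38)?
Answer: -3934 + 4*√2 ≈ -3928.3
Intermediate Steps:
W(r, q) = 4*√2 (W(r, q) = √32 = 4*√2)
-3934 + W(-51, -38) = -3934 + 4*√2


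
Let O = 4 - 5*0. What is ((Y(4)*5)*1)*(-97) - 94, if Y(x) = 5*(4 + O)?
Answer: -19494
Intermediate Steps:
O = 4 (O = 4 + 0 = 4)
Y(x) = 40 (Y(x) = 5*(4 + 4) = 5*8 = 40)
((Y(4)*5)*1)*(-97) - 94 = ((40*5)*1)*(-97) - 94 = (200*1)*(-97) - 94 = 200*(-97) - 94 = -19400 - 94 = -19494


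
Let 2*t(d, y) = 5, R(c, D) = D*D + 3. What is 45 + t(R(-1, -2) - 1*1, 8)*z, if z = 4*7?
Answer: 115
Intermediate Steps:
R(c, D) = 3 + D² (R(c, D) = D² + 3 = 3 + D²)
t(d, y) = 5/2 (t(d, y) = (½)*5 = 5/2)
z = 28
45 + t(R(-1, -2) - 1*1, 8)*z = 45 + (5/2)*28 = 45 + 70 = 115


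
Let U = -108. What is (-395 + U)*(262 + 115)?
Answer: -189631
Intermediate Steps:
(-395 + U)*(262 + 115) = (-395 - 108)*(262 + 115) = -503*377 = -189631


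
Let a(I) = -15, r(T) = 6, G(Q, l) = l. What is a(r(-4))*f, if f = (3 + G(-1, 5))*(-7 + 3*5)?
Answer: -960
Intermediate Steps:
f = 64 (f = (3 + 5)*(-7 + 3*5) = 8*(-7 + 15) = 8*8 = 64)
a(r(-4))*f = -15*64 = -960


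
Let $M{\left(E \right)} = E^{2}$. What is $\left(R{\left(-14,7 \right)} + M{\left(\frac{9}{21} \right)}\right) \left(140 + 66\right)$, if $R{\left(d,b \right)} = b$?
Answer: $\frac{72512}{49} \approx 1479.8$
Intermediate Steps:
$\left(R{\left(-14,7 \right)} + M{\left(\frac{9}{21} \right)}\right) \left(140 + 66\right) = \left(7 + \left(\frac{9}{21}\right)^{2}\right) \left(140 + 66\right) = \left(7 + \left(9 \cdot \frac{1}{21}\right)^{2}\right) 206 = \left(7 + \left(\frac{3}{7}\right)^{2}\right) 206 = \left(7 + \frac{9}{49}\right) 206 = \frac{352}{49} \cdot 206 = \frac{72512}{49}$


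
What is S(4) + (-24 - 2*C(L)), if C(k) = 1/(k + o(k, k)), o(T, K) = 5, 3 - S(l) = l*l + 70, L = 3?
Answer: -429/4 ≈ -107.25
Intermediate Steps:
S(l) = -67 - l**2 (S(l) = 3 - (l*l + 70) = 3 - (l**2 + 70) = 3 - (70 + l**2) = 3 + (-70 - l**2) = -67 - l**2)
C(k) = 1/(5 + k) (C(k) = 1/(k + 5) = 1/(5 + k))
S(4) + (-24 - 2*C(L)) = (-67 - 1*4**2) + (-24 - 2/(5 + 3)) = (-67 - 1*16) + (-24 - 2/8) = (-67 - 16) + (-24 - 2*1/8) = -83 + (-24 - 1/4) = -83 - 97/4 = -429/4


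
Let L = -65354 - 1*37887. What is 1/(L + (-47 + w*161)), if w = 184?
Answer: -1/73664 ≈ -1.3575e-5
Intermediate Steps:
L = -103241 (L = -65354 - 37887 = -103241)
1/(L + (-47 + w*161)) = 1/(-103241 + (-47 + 184*161)) = 1/(-103241 + (-47 + 29624)) = 1/(-103241 + 29577) = 1/(-73664) = -1/73664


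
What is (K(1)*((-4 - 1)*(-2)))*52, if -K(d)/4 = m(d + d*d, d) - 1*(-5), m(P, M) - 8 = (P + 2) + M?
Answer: -37440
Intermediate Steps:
m(P, M) = 10 + M + P (m(P, M) = 8 + ((P + 2) + M) = 8 + ((2 + P) + M) = 8 + (2 + M + P) = 10 + M + P)
K(d) = -60 - 8*d - 4*d**2 (K(d) = -4*((10 + d + (d + d*d)) - 1*(-5)) = -4*((10 + d + (d + d**2)) + 5) = -4*((10 + d**2 + 2*d) + 5) = -4*(15 + d**2 + 2*d) = -60 - 8*d - 4*d**2)
(K(1)*((-4 - 1)*(-2)))*52 = ((-60 - 4*1 - 4*1*(1 + 1))*((-4 - 1)*(-2)))*52 = ((-60 - 4 - 4*1*2)*(-5*(-2)))*52 = ((-60 - 4 - 8)*10)*52 = -72*10*52 = -720*52 = -37440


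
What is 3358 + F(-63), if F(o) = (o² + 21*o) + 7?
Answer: 6011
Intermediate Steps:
F(o) = 7 + o² + 21*o
3358 + F(-63) = 3358 + (7 + (-63)² + 21*(-63)) = 3358 + (7 + 3969 - 1323) = 3358 + 2653 = 6011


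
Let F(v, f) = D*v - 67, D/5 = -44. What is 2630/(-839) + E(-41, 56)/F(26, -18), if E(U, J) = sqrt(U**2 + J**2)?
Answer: -2630/839 - sqrt(4817)/5787 ≈ -3.1467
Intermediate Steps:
D = -220 (D = 5*(-44) = -220)
E(U, J) = sqrt(J**2 + U**2)
F(v, f) = -67 - 220*v (F(v, f) = -220*v - 67 = -67 - 220*v)
2630/(-839) + E(-41, 56)/F(26, -18) = 2630/(-839) + sqrt(56**2 + (-41)**2)/(-67 - 220*26) = 2630*(-1/839) + sqrt(3136 + 1681)/(-67 - 5720) = -2630/839 + sqrt(4817)/(-5787) = -2630/839 + sqrt(4817)*(-1/5787) = -2630/839 - sqrt(4817)/5787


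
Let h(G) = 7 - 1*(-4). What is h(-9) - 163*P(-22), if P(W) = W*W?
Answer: -78881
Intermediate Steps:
P(W) = W²
h(G) = 11 (h(G) = 7 + 4 = 11)
h(-9) - 163*P(-22) = 11 - 163*(-22)² = 11 - 163*484 = 11 - 78892 = -78881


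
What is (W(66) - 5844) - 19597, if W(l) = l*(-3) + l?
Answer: -25573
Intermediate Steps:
W(l) = -2*l (W(l) = -3*l + l = -2*l)
(W(66) - 5844) - 19597 = (-2*66 - 5844) - 19597 = (-132 - 5844) - 19597 = -5976 - 19597 = -25573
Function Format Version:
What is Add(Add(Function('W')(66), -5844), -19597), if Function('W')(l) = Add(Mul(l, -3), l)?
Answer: -25573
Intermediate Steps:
Function('W')(l) = Mul(-2, l) (Function('W')(l) = Add(Mul(-3, l), l) = Mul(-2, l))
Add(Add(Function('W')(66), -5844), -19597) = Add(Add(Mul(-2, 66), -5844), -19597) = Add(Add(-132, -5844), -19597) = Add(-5976, -19597) = -25573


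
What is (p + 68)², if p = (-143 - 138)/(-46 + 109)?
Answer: 16024009/3969 ≈ 4037.3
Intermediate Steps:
p = -281/63 ≈ -4.4603
(p + 68)² = (-281/63 + 68)² = (4003/63)² = 16024009/3969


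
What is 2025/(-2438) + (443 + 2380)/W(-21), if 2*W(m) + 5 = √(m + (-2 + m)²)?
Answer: 983285/17066 + 3764*√127/161 ≈ 321.08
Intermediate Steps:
W(m) = -5/2 + √(m + (-2 + m)²)/2
2025/(-2438) + (443 + 2380)/W(-21) = 2025/(-2438) + (443 + 2380)/(-5/2 + √(-21 + (-2 - 21)²)/2) = 2025*(-1/2438) + 2823/(-5/2 + √(-21 + (-23)²)/2) = -2025/2438 + 2823/(-5/2 + √(-21 + 529)/2) = -2025/2438 + 2823/(-5/2 + √508/2) = -2025/2438 + 2823/(-5/2 + (2*√127)/2) = -2025/2438 + 2823/(-5/2 + √127)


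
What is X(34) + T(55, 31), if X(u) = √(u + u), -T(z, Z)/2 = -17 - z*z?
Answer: 6084 + 2*√17 ≈ 6092.3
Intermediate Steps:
T(z, Z) = 34 + 2*z² (T(z, Z) = -2*(-17 - z*z) = -2*(-17 - z²) = 34 + 2*z²)
X(u) = √2*√u (X(u) = √(2*u) = √2*√u)
X(34) + T(55, 31) = √2*√34 + (34 + 2*55²) = 2*√17 + (34 + 2*3025) = 2*√17 + (34 + 6050) = 2*√17 + 6084 = 6084 + 2*√17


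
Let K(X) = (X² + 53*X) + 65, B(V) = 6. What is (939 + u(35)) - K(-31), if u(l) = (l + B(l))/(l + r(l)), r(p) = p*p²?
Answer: 66768001/42910 ≈ 1556.0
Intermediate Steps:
r(p) = p³
u(l) = (6 + l)/(l + l³) (u(l) = (l + 6)/(l + l³) = (6 + l)/(l + l³))
K(X) = 65 + X² + 53*X
(939 + u(35)) - K(-31) = (939 + (6 + 35)/(35 + 35³)) - (65 + (-31)² + 53*(-31)) = (939 + 41/(35 + 42875)) - (65 + 961 - 1643) = (939 + 41/42910) - 1*(-617) = (939 + (1/42910)*41) + 617 = (939 + 41/42910) + 617 = 40292531/42910 + 617 = 66768001/42910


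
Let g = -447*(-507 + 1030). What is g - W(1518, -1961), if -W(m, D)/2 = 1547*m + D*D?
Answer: 12153953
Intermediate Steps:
g = -233781 (g = -447*523 = -233781)
W(m, D) = -3094*m - 2*D² (W(m, D) = -2*(1547*m + D*D) = -2*(1547*m + D²) = -2*(D² + 1547*m) = -3094*m - 2*D²)
g - W(1518, -1961) = -233781 - (-3094*1518 - 2*(-1961)²) = -233781 - (-4696692 - 2*3845521) = -233781 - (-4696692 - 7691042) = -233781 - 1*(-12387734) = -233781 + 12387734 = 12153953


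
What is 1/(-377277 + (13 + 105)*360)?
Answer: -1/334797 ≈ -2.9869e-6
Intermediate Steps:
1/(-377277 + (13 + 105)*360) = 1/(-377277 + 118*360) = 1/(-377277 + 42480) = 1/(-334797) = -1/334797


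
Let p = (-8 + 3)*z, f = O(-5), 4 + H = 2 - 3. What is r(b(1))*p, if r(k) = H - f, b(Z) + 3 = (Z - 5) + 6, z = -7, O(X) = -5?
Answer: 0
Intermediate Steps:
H = -5 (H = -4 + (2 - 3) = -4 - 1 = -5)
f = -5
b(Z) = -2 + Z (b(Z) = -3 + ((Z - 5) + 6) = -3 + ((-5 + Z) + 6) = -3 + (1 + Z) = -2 + Z)
p = 35 (p = (-8 + 3)*(-7) = -5*(-7) = 35)
r(k) = 0 (r(k) = -5 - 1*(-5) = -5 + 5 = 0)
r(b(1))*p = 0*35 = 0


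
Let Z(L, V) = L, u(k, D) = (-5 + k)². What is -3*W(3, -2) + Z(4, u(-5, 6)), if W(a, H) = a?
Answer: -5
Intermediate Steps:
-3*W(3, -2) + Z(4, u(-5, 6)) = -3*3 + 4 = -9 + 4 = -5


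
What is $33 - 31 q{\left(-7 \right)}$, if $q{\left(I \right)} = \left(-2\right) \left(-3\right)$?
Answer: $-153$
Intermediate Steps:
$q{\left(I \right)} = 6$
$33 - 31 q{\left(-7 \right)} = 33 - 186 = -153$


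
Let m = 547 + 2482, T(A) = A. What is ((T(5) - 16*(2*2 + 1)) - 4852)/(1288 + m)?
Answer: -4927/4317 ≈ -1.1413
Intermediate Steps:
m = 3029
((T(5) - 16*(2*2 + 1)) - 4852)/(1288 + m) = ((5 - 16*(2*2 + 1)) - 4852)/(1288 + 3029) = ((5 - 16*(4 + 1)) - 4852)/4317 = ((5 - 16*5) - 4852)*(1/4317) = ((5 - 80) - 4852)*(1/4317) = (-75 - 4852)*(1/4317) = -4927*1/4317 = -4927/4317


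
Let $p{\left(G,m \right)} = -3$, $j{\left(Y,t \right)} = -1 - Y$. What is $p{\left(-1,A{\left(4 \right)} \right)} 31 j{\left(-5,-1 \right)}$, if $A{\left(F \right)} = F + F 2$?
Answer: $-372$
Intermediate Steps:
$A{\left(F \right)} = 3 F$ ($A{\left(F \right)} = F + 2 F = 3 F$)
$p{\left(-1,A{\left(4 \right)} \right)} 31 j{\left(-5,-1 \right)} = \left(-3\right) 31 \left(-1 - -5\right) = - 93 \left(-1 + 5\right) = \left(-93\right) 4 = -372$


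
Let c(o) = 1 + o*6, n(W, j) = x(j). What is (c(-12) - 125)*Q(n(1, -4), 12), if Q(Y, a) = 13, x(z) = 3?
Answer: -2548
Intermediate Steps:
n(W, j) = 3
c(o) = 1 + 6*o
(c(-12) - 125)*Q(n(1, -4), 12) = ((1 + 6*(-12)) - 125)*13 = ((1 - 72) - 125)*13 = (-71 - 125)*13 = -196*13 = -2548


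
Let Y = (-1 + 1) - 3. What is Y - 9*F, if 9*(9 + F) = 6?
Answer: 72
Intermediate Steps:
F = -25/3 (F = -9 + (⅑)*6 = -9 + ⅔ = -25/3 ≈ -8.3333)
Y = -3 (Y = 0 - 3 = -3)
Y - 9*F = -3 - 9*(-25/3) = -3 + 75 = 72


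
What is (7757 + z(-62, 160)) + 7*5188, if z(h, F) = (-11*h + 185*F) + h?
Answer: 74293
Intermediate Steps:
z(h, F) = -10*h + 185*F
(7757 + z(-62, 160)) + 7*5188 = (7757 + (-10*(-62) + 185*160)) + 7*5188 = (7757 + (620 + 29600)) + 36316 = (7757 + 30220) + 36316 = 37977 + 36316 = 74293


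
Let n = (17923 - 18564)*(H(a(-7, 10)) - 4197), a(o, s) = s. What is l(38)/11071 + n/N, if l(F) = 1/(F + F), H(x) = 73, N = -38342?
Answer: -58532021719/848968564 ≈ -68.945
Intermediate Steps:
l(F) = 1/(2*F)
n = 2643484 (n = (17923 - 18564)*(73 - 4197) = -641*(-4124) = 2643484)
l(38)/11071 + n/N = ((½)/38)/11071 + 2643484/(-38342) = ((½)*(1/38))*(1/11071) + 2643484*(-1/38342) = (1/76)*(1/11071) - 1321742/19171 = 1/841396 - 1321742/19171 = -58532021719/848968564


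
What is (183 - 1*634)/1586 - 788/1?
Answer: -1250219/1586 ≈ -788.28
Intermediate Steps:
(183 - 1*634)/1586 - 788/1 = (183 - 634)*(1/1586) - 788*1 = -451*1/1586 - 788 = -451/1586 - 788 = -1250219/1586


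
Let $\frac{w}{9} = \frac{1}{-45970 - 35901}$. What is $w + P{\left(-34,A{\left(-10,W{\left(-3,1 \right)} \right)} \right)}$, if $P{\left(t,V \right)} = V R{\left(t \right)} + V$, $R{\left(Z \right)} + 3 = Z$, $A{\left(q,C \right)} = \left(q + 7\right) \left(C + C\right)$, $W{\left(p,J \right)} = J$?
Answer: $\frac{17684127}{81871} \approx 216.0$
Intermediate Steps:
$A{\left(q,C \right)} = 2 C \left(7 + q\right)$ ($A{\left(q,C \right)} = \left(7 + q\right) 2 C = 2 C \left(7 + q\right)$)
$R{\left(Z \right)} = -3 + Z$
$P{\left(t,V \right)} = V + V \left(-3 + t\right)$ ($P{\left(t,V \right)} = V \left(-3 + t\right) + V = V + V \left(-3 + t\right)$)
$w = - \frac{9}{81871}$ ($w = \frac{9}{-45970 - 35901} = \frac{9}{-81871} = 9 \left(- \frac{1}{81871}\right) = - \frac{9}{81871} \approx -0.00010993$)
$w + P{\left(-34,A{\left(-10,W{\left(-3,1 \right)} \right)} \right)} = - \frac{9}{81871} + 2 \cdot 1 \left(7 - 10\right) \left(-2 - 34\right) = - \frac{9}{81871} + 2 \cdot 1 \left(-3\right) \left(-36\right) = - \frac{9}{81871} - -216 = - \frac{9}{81871} + 216 = \frac{17684127}{81871}$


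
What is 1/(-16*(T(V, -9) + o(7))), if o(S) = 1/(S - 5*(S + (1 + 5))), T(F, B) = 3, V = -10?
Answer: -29/1384 ≈ -0.020954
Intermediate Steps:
o(S) = 1/(-30 - 4*S) (o(S) = 1/(S - 5*(S + 6)) = 1/(S - 5*(6 + S)) = 1/(S + (-30 - 5*S)) = 1/(-30 - 4*S))
1/(-16*(T(V, -9) + o(7))) = 1/(-16*(3 - 1/(30 + 4*7))) = 1/(-16*(3 - 1/(30 + 28))) = 1/(-16*(3 - 1/58)) = 1/(-16*173/58) = 1/(-1384/29) = -29/1384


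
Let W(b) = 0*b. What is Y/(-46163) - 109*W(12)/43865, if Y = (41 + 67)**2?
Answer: -11664/46163 ≈ -0.25267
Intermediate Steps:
W(b) = 0
Y = 11664 (Y = 108**2 = 11664)
Y/(-46163) - 109*W(12)/43865 = 11664/(-46163) - 109*0/43865 = 11664*(-1/46163) + 0*(1/43865) = -11664/46163 + 0 = -11664/46163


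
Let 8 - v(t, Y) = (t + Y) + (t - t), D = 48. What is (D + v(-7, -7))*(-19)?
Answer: -1330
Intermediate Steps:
v(t, Y) = 8 - Y - t (v(t, Y) = 8 - ((t + Y) + (t - t)) = 8 - ((Y + t) + 0) = 8 - (Y + t) = 8 + (-Y - t) = 8 - Y - t)
(D + v(-7, -7))*(-19) = (48 + (8 - 1*(-7) - 1*(-7)))*(-19) = (48 + (8 + 7 + 7))*(-19) = (48 + 22)*(-19) = 70*(-19) = -1330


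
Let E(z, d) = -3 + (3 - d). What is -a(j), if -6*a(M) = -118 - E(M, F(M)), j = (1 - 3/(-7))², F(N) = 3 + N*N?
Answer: -88705/4802 ≈ -18.473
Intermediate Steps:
F(N) = 3 + N²
E(z, d) = -d
j = 100/49 (j = (1 - 3*(-⅐))² = (1 + 3/7)² = (10/7)² = 100/49 ≈ 2.0408)
a(M) = 115/6 - M²/6 (a(M) = -(-118 - (-1)*(3 + M²))/6 = -(-118 - (-3 - M²))/6 = -(-118 + (3 + M²))/6 = -(-115 + M²)/6 = 115/6 - M²/6)
-a(j) = -(115/6 - (100/49)²/6) = -(115/6 - ⅙*10000/2401) = -(115/6 - 5000/7203) = -1*88705/4802 = -88705/4802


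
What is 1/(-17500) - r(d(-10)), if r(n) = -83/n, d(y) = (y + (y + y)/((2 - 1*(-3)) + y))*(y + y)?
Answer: 72619/105000 ≈ 0.69161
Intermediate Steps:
d(y) = 2*y*(y + 2*y/(5 + y)) (d(y) = (y + (2*y)/((2 + 3) + y))*(2*y) = (y + (2*y)/(5 + y))*(2*y) = (y + 2*y/(5 + y))*(2*y) = 2*y*(y + 2*y/(5 + y)))
1/(-17500) - r(d(-10)) = 1/(-17500) - (-83)/(2*(-10)**2*(7 - 10)/(5 - 10)) = -1/17500 - (-83)/(2*100*(-3)/(-5)) = -1/17500 - (-83)/(2*100*(-1/5)*(-3)) = -1/17500 - (-83)/120 = -1/17500 - 1*(-83/120) = -1/17500 + 83/120 = 72619/105000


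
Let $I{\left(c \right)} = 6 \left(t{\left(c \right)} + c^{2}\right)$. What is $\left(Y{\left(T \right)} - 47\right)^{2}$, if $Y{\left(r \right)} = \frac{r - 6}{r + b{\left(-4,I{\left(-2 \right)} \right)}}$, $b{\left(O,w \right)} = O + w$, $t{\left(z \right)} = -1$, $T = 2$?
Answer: $\frac{35721}{16} \approx 2232.6$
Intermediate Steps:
$I{\left(c \right)} = -6 + 6 c^{2}$ ($I{\left(c \right)} = 6 \left(-1 + c^{2}\right) = -6 + 6 c^{2}$)
$Y{\left(r \right)} = \frac{-6 + r}{14 + r}$ ($Y{\left(r \right)} = \frac{r - 6}{r - \left(10 - 24\right)} = \frac{-6 + r}{r + \left(-4 + \left(-6 + 6 \cdot 4\right)\right)} = \frac{-6 + r}{r + \left(-4 + \left(-6 + 24\right)\right)} = \frac{-6 + r}{r + \left(-4 + 18\right)} = \frac{-6 + r}{r + 14} = \frac{-6 + r}{14 + r}$)
$\left(Y{\left(T \right)} - 47\right)^{2} = \left(\frac{-6 + 2}{14 + 2} - 47\right)^{2} = \left(\frac{1}{16} \left(-4\right) - 47\right)^{2} = \left(- \frac{1}{4} - 47\right)^{2} = \left(- \frac{189}{4}\right)^{2} = \frac{35721}{16}$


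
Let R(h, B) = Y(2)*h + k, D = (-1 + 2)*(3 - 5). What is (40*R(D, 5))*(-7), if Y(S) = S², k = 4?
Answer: 1120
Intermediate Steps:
D = -2 (D = 1*(-2) = -2)
R(h, B) = 4 + 4*h (R(h, B) = 2²*h + 4 = 4*h + 4 = 4 + 4*h)
(40*R(D, 5))*(-7) = (40*(4 + 4*(-2)))*(-7) = (40*(4 - 8))*(-7) = (40*(-4))*(-7) = -160*(-7) = 1120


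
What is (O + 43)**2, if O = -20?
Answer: 529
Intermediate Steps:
(O + 43)**2 = (-20 + 43)**2 = 23**2 = 529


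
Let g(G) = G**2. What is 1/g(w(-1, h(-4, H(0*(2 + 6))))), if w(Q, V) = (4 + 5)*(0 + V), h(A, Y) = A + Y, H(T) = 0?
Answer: 1/1296 ≈ 0.00077160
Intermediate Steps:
w(Q, V) = 9*V
1/g(w(-1, h(-4, H(0*(2 + 6))))) = 1/((9*(-4 + 0))**2) = 1/((9*(-4))**2) = 1/((-36)**2) = 1/1296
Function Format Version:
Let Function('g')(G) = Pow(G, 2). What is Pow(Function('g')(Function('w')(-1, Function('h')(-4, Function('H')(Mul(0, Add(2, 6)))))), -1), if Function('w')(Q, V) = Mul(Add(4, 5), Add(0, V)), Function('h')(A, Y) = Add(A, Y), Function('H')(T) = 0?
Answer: Rational(1, 1296) ≈ 0.00077160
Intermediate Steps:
Function('w')(Q, V) = Mul(9, V)
Pow(Function('g')(Function('w')(-1, Function('h')(-4, Function('H')(Mul(0, Add(2, 6)))))), -1) = Pow(Pow(Mul(9, Add(-4, 0)), 2), -1) = Pow(Pow(Mul(9, -4), 2), -1) = Pow(Pow(-36, 2), -1) = Pow(1296, -1) = Rational(1, 1296)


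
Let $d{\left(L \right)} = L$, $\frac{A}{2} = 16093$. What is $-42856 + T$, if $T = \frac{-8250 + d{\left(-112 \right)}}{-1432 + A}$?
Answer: $- \frac{659000893}{15377} \approx -42856.0$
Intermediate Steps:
$A = 32186$ ($A = 2 \cdot 16093 = 32186$)
$T = - \frac{4181}{15377}$ ($T = \frac{-8250 - 112}{-1432 + 32186} = - \frac{8362}{30754} = \left(-8362\right) \frac{1}{30754} = - \frac{4181}{15377} \approx -0.2719$)
$-42856 + T = -42856 - \frac{4181}{15377} = - \frac{659000893}{15377}$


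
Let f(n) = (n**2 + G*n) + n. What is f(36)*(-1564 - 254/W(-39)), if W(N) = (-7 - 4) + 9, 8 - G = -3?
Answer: -2483136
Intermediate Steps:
G = 11 (G = 8 - 1*(-3) = 8 + 3 = 11)
W(N) = -2 (W(N) = -11 + 9 = -2)
f(n) = n**2 + 12*n (f(n) = (n**2 + 11*n) + n = n**2 + 12*n)
f(36)*(-1564 - 254/W(-39)) = (36*(12 + 36))*(-1564 - 254/(-2)) = (36*48)*(-1564 - 254*(-1/2)) = 1728*(-1564 + 127) = 1728*(-1437) = -2483136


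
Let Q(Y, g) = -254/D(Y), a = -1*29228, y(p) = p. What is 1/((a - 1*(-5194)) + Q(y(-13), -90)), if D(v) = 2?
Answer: -1/24161 ≈ -4.1389e-5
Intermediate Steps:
a = -29228
Q(Y, g) = -127 (Q(Y, g) = -254/2 = -254*½ = -127)
1/((a - 1*(-5194)) + Q(y(-13), -90)) = 1/((-29228 - 1*(-5194)) - 127) = 1/((-29228 + 5194) - 127) = 1/(-24034 - 127) = 1/(-24161) = -1/24161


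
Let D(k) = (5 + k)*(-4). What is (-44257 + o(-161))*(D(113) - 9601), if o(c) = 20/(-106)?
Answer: 23627541063/53 ≈ 4.4580e+8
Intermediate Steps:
D(k) = -20 - 4*k
o(c) = -10/53 (o(c) = 20*(-1/106) = -10/53)
(-44257 + o(-161))*(D(113) - 9601) = (-44257 - 10/53)*((-20 - 4*113) - 9601) = -2345631*((-20 - 452) - 9601)/53 = -2345631*(-472 - 9601)/53 = -2345631/53*(-10073) = 23627541063/53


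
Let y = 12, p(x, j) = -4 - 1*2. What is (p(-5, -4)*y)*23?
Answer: -1656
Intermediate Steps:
p(x, j) = -6 (p(x, j) = -4 - 2 = -6)
(p(-5, -4)*y)*23 = -6*12*23 = -72*23 = -1656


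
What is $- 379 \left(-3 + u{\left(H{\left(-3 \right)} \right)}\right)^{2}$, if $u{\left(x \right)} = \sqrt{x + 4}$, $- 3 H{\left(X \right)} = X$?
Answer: $-5306 + 2274 \sqrt{5} \approx -221.18$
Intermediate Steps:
$H{\left(X \right)} = - \frac{X}{3}$
$u{\left(x \right)} = \sqrt{4 + x}$
$- 379 \left(-3 + u{\left(H{\left(-3 \right)} \right)}\right)^{2} = - 379 \left(-3 + \sqrt{4 - -1}\right)^{2} = - 379 \left(-3 + \sqrt{4 + 1}\right)^{2} = - 379 \left(-3 + \sqrt{5}\right)^{2}$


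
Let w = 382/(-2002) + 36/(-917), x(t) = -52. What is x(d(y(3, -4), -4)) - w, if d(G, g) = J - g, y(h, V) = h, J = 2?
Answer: -6788643/131131 ≈ -51.770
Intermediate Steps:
d(G, g) = 2 - g
w = -30169/131131 (w = 382*(-1/2002) + 36*(-1/917) = -191/1001 - 36/917 = -30169/131131 ≈ -0.23007)
x(d(y(3, -4), -4)) - w = -52 - 1*(-30169/131131) = -52 + 30169/131131 = -6788643/131131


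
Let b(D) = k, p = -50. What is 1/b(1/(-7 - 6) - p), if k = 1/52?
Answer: 52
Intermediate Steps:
k = 1/52 ≈ 0.019231
b(D) = 1/52
1/b(1/(-7 - 6) - p) = 1/(1/52) = 52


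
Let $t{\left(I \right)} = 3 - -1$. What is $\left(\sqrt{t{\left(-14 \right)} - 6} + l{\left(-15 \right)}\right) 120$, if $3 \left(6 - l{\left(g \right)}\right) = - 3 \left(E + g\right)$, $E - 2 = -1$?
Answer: $-960 + 120 i \sqrt{2} \approx -960.0 + 169.71 i$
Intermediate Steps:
$E = 1$ ($E = 2 - 1 = 1$)
$t{\left(I \right)} = 4$ ($t{\left(I \right)} = 3 + 1 = 4$)
$l{\left(g \right)} = 7 + g$ ($l{\left(g \right)} = 6 - \frac{\left(-3\right) \left(1 + g\right)}{3} = 6 - \frac{-3 - 3 g}{3} = 6 + \left(1 + g\right) = 7 + g$)
$\left(\sqrt{t{\left(-14 \right)} - 6} + l{\left(-15 \right)}\right) 120 = \left(\sqrt{4 - 6} + \left(7 - 15\right)\right) 120 = \left(\sqrt{-2} - 8\right) 120 = \left(i \sqrt{2} - 8\right) 120 = \left(-8 + i \sqrt{2}\right) 120 = -960 + 120 i \sqrt{2}$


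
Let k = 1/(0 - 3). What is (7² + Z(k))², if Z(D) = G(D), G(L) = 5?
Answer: 2916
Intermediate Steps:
k = -⅓ (k = 1/(-3) = -⅓ ≈ -0.33333)
Z(D) = 5
(7² + Z(k))² = (7² + 5)² = (49 + 5)² = 54² = 2916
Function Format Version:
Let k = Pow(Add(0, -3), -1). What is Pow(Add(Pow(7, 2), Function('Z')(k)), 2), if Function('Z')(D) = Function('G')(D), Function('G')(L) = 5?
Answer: 2916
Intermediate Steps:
k = Rational(-1, 3) (k = Pow(-3, -1) = Rational(-1, 3) ≈ -0.33333)
Function('Z')(D) = 5
Pow(Add(Pow(7, 2), Function('Z')(k)), 2) = Pow(Add(Pow(7, 2), 5), 2) = Pow(Add(49, 5), 2) = Pow(54, 2) = 2916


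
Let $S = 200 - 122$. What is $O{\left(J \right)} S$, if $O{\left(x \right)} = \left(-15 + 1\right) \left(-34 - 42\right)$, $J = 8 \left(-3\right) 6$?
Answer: $82992$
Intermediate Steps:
$S = 78$ ($S = 200 - 122 = 78$)
$J = -144$ ($J = \left(-24\right) 6 = -144$)
$O{\left(x \right)} = 1064$ ($O{\left(x \right)} = \left(-14\right) \left(-76\right) = 1064$)
$O{\left(J \right)} S = 1064 \cdot 78 = 82992$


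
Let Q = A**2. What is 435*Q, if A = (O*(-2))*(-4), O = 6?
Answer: 1002240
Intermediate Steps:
A = 48 (A = (6*(-2))*(-4) = -12*(-4) = 48)
Q = 2304 (Q = 48**2 = 2304)
435*Q = 435*2304 = 1002240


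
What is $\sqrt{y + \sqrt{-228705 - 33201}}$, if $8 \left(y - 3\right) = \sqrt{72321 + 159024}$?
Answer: $\frac{\sqrt{48 + 6 \sqrt{25705} + 16 i \sqrt{261906}}}{4} \approx 17.011 + 15.042 i$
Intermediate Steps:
$y = 3 + \frac{3 \sqrt{25705}}{8}$ ($y = 3 + \frac{\sqrt{72321 + 159024}}{8} = 3 + \frac{\sqrt{231345}}{8} = 3 + \frac{3 \sqrt{25705}}{8} \approx 63.123$)
$\sqrt{y + \sqrt{-228705 - 33201}} = \sqrt{\left(3 + \frac{3 \sqrt{25705}}{8}\right) + \sqrt{-228705 - 33201}} = \sqrt{\left(3 + \frac{3 \sqrt{25705}}{8}\right) + \sqrt{-261906}} = \sqrt{\left(3 + \frac{3 \sqrt{25705}}{8}\right) + i \sqrt{261906}} = \sqrt{3 + \frac{3 \sqrt{25705}}{8} + i \sqrt{261906}}$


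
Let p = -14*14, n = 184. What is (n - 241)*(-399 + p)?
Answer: 33915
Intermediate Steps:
p = -196
(n - 241)*(-399 + p) = (184 - 241)*(-399 - 196) = -57*(-595) = 33915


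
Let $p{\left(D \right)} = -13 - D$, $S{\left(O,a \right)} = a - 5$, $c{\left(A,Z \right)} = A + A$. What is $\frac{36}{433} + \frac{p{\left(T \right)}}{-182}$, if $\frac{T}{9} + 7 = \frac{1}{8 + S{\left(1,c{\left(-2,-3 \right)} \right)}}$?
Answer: $- \frac{18995}{78806} \approx -0.24103$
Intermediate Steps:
$c{\left(A,Z \right)} = 2 A$
$S{\left(O,a \right)} = -5 + a$ ($S{\left(O,a \right)} = a - 5 = -5 + a$)
$T = -72$ ($T = -63 + \frac{9}{8 + \left(-5 + 2 \left(-2\right)\right)} = -63 + \frac{9}{8 - 9} = -63 + \frac{9}{-1} = -63 + 9 \left(-1\right) = -63 - 9 = -72$)
$\frac{36}{433} + \frac{p{\left(T \right)}}{-182} = \frac{36}{433} + \frac{-13 - -72}{-182} = 36 \cdot \frac{1}{433} + \left(-13 + 72\right) \left(- \frac{1}{182}\right) = \frac{36}{433} + 59 \left(- \frac{1}{182}\right) = \frac{36}{433} - \frac{59}{182} = - \frac{18995}{78806}$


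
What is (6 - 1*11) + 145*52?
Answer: 7535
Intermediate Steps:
(6 - 1*11) + 145*52 = (6 - 11) + 7540 = -5 + 7540 = 7535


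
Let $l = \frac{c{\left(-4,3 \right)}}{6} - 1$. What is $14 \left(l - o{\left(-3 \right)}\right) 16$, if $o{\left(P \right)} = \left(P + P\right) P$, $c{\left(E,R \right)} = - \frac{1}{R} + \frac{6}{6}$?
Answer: $- \frac{38080}{9} \approx -4231.1$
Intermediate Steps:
$c{\left(E,R \right)} = 1 - \frac{1}{R}$ ($c{\left(E,R \right)} = - \frac{1}{R} + 6 \cdot \frac{1}{6} = - \frac{1}{R} + 1 = 1 - \frac{1}{R}$)
$o{\left(P \right)} = 2 P^{2}$ ($o{\left(P \right)} = 2 P P = 2 P^{2}$)
$l = - \frac{8}{9}$ ($l = \frac{\frac{1}{3} \left(-1 + 3\right)}{6} - 1 = \frac{1}{3} \cdot 2 \cdot \frac{1}{6} - 1 = \frac{2}{3} \cdot \frac{1}{6} - 1 = \frac{1}{9} - 1 = - \frac{8}{9} \approx -0.88889$)
$14 \left(l - o{\left(-3 \right)}\right) 16 = 14 \left(- \frac{8}{9} - 2 \left(-3\right)^{2}\right) 16 = 14 \left(- \frac{8}{9} - 2 \cdot 9\right) 16 = 14 \left(- \frac{8}{9} - 18\right) 16 = 14 \left(- \frac{170}{9}\right) 16 = \left(- \frac{2380}{9}\right) 16 = - \frac{38080}{9}$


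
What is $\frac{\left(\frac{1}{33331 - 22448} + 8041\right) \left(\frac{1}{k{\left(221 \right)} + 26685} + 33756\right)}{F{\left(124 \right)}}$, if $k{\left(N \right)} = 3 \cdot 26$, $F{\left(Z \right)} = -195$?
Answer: $- \frac{8784194827978124}{6310670795} \approx -1.392 \cdot 10^{6}$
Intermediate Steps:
$k{\left(N \right)} = 78$
$\frac{\left(\frac{1}{33331 - 22448} + 8041\right) \left(\frac{1}{k{\left(221 \right)} + 26685} + 33756\right)}{F{\left(124 \right)}} = \frac{\left(\frac{1}{33331 - 22448} + 8041\right) \left(\frac{1}{78 + 26685} + 33756\right)}{-195} = \left(\frac{1}{10883} + 8041\right) \left(\frac{1}{26763} + 33756\right) \left(- \frac{1}{195}\right) = \frac{87510204}{10883} \cdot \frac{903411829}{26763} \left(- \frac{1}{195}\right) = \frac{26352584483934372}{97087243} \left(- \frac{1}{195}\right) = - \frac{8784194827978124}{6310670795}$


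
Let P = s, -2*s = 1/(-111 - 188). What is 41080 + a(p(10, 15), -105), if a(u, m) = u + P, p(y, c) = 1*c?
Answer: 24574811/598 ≈ 41095.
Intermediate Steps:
s = 1/598 (s = -1/(2*(-111 - 188)) = -½/(-299) = -½*(-1/299) = 1/598 ≈ 0.0016722)
P = 1/598 ≈ 0.0016722
p(y, c) = c
a(u, m) = 1/598 + u (a(u, m) = u + 1/598 = 1/598 + u)
41080 + a(p(10, 15), -105) = 41080 + (1/598 + 15) = 41080 + 8971/598 = 24574811/598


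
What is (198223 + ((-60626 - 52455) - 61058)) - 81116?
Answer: -57032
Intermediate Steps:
(198223 + ((-60626 - 52455) - 61058)) - 81116 = (198223 + (-113081 - 61058)) - 81116 = (198223 - 174139) - 81116 = 24084 - 81116 = -57032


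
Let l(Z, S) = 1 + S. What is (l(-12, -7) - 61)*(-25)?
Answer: 1675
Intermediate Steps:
(l(-12, -7) - 61)*(-25) = ((1 - 7) - 61)*(-25) = (-6 - 61)*(-25) = -67*(-25) = 1675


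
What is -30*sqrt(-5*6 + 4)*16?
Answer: -480*I*sqrt(26) ≈ -2447.5*I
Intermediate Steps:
-30*sqrt(-5*6 + 4)*16 = -30*sqrt(-30 + 4)*16 = -30*sqrt(-26)*16 = -30*I*sqrt(26)*16 = -480*I*sqrt(26)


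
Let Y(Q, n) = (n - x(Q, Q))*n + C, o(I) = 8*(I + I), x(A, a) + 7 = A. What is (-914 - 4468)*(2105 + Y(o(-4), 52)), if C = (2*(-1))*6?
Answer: -45687798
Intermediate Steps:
C = -12 (C = -2*6 = -12)
x(A, a) = -7 + A
o(I) = 16*I (o(I) = 8*(2*I) = 16*I)
Y(Q, n) = -12 + n*(7 + n - Q) (Y(Q, n) = (n - (-7 + Q))*n - 12 = (n + (7 - Q))*n - 12 = (7 + n - Q)*n - 12 = n*(7 + n - Q) - 12 = -12 + n*(7 + n - Q))
(-914 - 4468)*(2105 + Y(o(-4), 52)) = (-914 - 4468)*(2105 + (-12 + 52**2 - 1*52*(-7 + 16*(-4)))) = -5382*(2105 + (-12 + 2704 - 1*52*(-7 - 64))) = -5382*(2105 + (-12 + 2704 - 1*52*(-71))) = -5382*(2105 + (-12 + 2704 + 3692)) = -5382*(2105 + 6384) = -5382*8489 = -45687798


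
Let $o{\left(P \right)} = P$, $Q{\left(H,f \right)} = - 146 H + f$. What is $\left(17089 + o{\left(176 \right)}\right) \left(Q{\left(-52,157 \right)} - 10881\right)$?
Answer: $-54073980$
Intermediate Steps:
$Q{\left(H,f \right)} = f - 146 H$
$\left(17089 + o{\left(176 \right)}\right) \left(Q{\left(-52,157 \right)} - 10881\right) = \left(17089 + 176\right) \left(\left(157 - -7592\right) - 10881\right) = 17265 \left(\left(157 + 7592\right) - 10881\right) = 17265 \left(7749 - 10881\right) = 17265 \left(-3132\right) = -54073980$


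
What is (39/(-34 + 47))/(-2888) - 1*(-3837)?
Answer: 11081253/2888 ≈ 3837.0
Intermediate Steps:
(39/(-34 + 47))/(-2888) - 1*(-3837) = (39/13)*(-1/2888) + 3837 = ((1/13)*39)*(-1/2888) + 3837 = 3*(-1/2888) + 3837 = -3/2888 + 3837 = 11081253/2888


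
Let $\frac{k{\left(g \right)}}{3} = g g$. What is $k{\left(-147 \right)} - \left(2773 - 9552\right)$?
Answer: $71606$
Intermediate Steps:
$k{\left(g \right)} = 3 g^{2}$ ($k{\left(g \right)} = 3 g g = 3 g^{2}$)
$k{\left(-147 \right)} - \left(2773 - 9552\right) = 3 \left(-147\right)^{2} - \left(2773 - 9552\right) = 3 \cdot 21609 - -6779 = 64827 + 6779 = 71606$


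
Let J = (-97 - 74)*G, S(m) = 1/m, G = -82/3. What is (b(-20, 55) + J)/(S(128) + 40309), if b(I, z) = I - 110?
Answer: 581632/5159553 ≈ 0.11273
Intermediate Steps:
G = -82/3 (G = -82*1/3 = -82/3 ≈ -27.333)
b(I, z) = -110 + I
J = 4674 (J = (-97 - 74)*(-82/3) = -171*(-82/3) = 4674)
(b(-20, 55) + J)/(S(128) + 40309) = ((-110 - 20) + 4674)/(1/128 + 40309) = (-130 + 4674)/(1/128 + 40309) = 4544/(5159553/128) = 4544*(128/5159553) = 581632/5159553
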